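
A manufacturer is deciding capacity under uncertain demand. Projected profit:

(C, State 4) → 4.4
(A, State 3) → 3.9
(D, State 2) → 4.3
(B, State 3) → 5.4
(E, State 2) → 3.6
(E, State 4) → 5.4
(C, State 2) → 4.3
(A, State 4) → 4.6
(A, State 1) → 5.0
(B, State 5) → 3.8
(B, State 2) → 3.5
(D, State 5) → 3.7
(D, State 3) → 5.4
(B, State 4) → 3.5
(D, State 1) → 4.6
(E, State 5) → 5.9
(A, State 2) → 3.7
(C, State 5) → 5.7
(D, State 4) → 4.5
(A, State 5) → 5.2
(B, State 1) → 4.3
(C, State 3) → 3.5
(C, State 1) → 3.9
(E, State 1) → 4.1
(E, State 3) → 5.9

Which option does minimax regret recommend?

E

Column bests: State 1=5.0, State 2=4.3, State 3=5.9, State 4=5.4, State 5=5.9.
A regrets: 0.0, 0.6, 2.0, 0.8, 0.7 → max 2.0
B regrets: 0.7, 0.8, 0.5, 1.9, 2.1 → max 2.1
C regrets: 1.1, 0.0, 2.4, 1.0, 0.2 → max 2.4
D regrets: 0.4, 0.0, 0.5, 0.9, 2.2 → max 2.2
E regrets: 0.9, 0.7, 0.0, 0.0, 0.0 → max 0.9
Smallest max regret = 0.9 → E.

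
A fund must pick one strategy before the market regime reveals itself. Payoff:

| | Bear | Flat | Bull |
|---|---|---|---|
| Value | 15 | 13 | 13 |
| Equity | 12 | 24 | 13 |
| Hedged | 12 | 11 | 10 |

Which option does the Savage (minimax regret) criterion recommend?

Equity

Column bests: Bear=15, Flat=24, Bull=13.
Value regrets: 0, 11, 0 → max 11
Equity regrets: 3, 0, 0 → max 3
Hedged regrets: 3, 13, 3 → max 13
Smallest max regret = 3 → Equity.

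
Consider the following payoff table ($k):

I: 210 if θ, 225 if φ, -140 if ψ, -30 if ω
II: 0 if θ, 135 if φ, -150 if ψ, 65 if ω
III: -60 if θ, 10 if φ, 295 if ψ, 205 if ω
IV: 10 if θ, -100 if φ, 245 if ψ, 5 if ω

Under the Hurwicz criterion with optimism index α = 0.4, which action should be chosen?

I: 0.4·225 + 0.6·(-140) = 6
II: 0.4·135 + 0.6·(-150) = -36
III: 0.4·295 + 0.6·(-60) = 82
IV: 0.4·245 + 0.6·(-100) = 38
Highest Hurwicz score = 82 → III.

III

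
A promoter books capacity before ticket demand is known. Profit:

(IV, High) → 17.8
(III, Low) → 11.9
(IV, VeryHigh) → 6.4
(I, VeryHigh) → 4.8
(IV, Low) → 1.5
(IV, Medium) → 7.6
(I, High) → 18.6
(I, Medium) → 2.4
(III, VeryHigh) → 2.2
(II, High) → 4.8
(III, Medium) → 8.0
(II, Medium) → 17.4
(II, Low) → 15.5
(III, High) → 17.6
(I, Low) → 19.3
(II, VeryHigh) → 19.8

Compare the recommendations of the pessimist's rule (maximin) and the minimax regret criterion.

maximin → II; minimax regret → II (agree)

Row minima: I=2.4, II=4.8, III=2.2, IV=1.5
Best worst-case = 4.8 → II.
Column bests: Low=19.3, Medium=17.4, High=18.6, VeryHigh=19.8.
I regrets: 0.0, 15.0, 0.0, 15.0 → max 15.0
II regrets: 3.8, 0.0, 13.8, 0.0 → max 13.8
III regrets: 7.4, 9.4, 1.0, 17.6 → max 17.6
IV regrets: 17.8, 9.8, 0.8, 13.4 → max 17.8
Smallest max regret = 13.8 → II.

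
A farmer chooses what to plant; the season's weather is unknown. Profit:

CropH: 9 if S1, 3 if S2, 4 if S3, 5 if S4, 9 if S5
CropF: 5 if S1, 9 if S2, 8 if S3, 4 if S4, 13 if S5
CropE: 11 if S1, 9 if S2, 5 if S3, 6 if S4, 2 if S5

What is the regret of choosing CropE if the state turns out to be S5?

Best payoff under S5 is 13.
Regret = 13 − 2 = 11.

11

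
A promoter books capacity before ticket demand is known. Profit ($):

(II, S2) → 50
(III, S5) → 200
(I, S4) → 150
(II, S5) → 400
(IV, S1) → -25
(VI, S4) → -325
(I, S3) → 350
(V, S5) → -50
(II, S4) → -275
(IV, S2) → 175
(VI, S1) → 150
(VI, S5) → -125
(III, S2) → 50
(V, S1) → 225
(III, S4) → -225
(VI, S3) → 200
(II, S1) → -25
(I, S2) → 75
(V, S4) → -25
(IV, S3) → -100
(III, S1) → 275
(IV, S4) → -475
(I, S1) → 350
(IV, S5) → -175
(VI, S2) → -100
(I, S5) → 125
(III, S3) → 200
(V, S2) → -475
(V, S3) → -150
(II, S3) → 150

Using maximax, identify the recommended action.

Row maxima: I=350, II=400, III=275, IV=175, V=225, VI=200
Best best-case = 400 → II.

II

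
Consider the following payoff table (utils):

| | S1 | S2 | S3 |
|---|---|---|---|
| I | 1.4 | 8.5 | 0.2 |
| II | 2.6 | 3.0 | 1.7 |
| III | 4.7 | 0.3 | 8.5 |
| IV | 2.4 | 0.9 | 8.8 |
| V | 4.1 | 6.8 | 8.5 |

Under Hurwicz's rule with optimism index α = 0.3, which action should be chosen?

V

I: 0.3·8.5 + 0.7·0.2 = 2.69
II: 0.3·3.0 + 0.7·1.7 = 2.09
III: 0.3·8.5 + 0.7·0.3 = 2.76
IV: 0.3·8.8 + 0.7·0.9 = 3.27
V: 0.3·8.5 + 0.7·4.1 = 5.42
Highest Hurwicz score = 5.42 → V.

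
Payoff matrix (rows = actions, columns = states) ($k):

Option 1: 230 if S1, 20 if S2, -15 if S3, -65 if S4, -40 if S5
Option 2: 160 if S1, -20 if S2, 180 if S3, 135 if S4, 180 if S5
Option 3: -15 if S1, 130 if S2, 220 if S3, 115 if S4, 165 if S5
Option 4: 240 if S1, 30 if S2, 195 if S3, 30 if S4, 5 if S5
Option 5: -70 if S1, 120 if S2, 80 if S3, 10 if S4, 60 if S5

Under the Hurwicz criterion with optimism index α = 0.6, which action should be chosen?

Option 4

Option 1: 0.6·230 + 0.4·(-65) = 112
Option 2: 0.6·180 + 0.4·(-20) = 100
Option 3: 0.6·220 + 0.4·(-15) = 126
Option 4: 0.6·240 + 0.4·5 = 146
Option 5: 0.6·120 + 0.4·(-70) = 44
Highest Hurwicz score = 146 → Option 4.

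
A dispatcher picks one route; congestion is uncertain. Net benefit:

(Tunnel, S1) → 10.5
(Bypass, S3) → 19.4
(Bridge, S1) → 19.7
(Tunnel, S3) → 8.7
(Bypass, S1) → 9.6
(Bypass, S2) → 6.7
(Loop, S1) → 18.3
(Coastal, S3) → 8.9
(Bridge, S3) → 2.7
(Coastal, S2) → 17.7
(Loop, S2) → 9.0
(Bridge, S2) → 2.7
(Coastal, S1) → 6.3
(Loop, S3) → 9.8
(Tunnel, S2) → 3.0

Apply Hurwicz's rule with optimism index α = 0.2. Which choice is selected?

Loop

Loop: 0.2·18.3 + 0.8·9.0 = 10.86
Tunnel: 0.2·10.5 + 0.8·3.0 = 4.5
Bypass: 0.2·19.4 + 0.8·6.7 = 9.24
Bridge: 0.2·19.7 + 0.8·2.7 = 6.1
Coastal: 0.2·17.7 + 0.8·6.3 = 8.58
Highest Hurwicz score = 10.86 → Loop.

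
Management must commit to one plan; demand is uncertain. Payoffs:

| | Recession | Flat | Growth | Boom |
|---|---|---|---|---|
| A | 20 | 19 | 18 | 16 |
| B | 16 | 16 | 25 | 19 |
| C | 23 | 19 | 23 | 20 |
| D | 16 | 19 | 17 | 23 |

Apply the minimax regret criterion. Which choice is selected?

C

Column bests: Recession=23, Flat=19, Growth=25, Boom=23.
A regrets: 3, 0, 7, 7 → max 7
B regrets: 7, 3, 0, 4 → max 7
C regrets: 0, 0, 2, 3 → max 3
D regrets: 7, 0, 8, 0 → max 8
Smallest max regret = 3 → C.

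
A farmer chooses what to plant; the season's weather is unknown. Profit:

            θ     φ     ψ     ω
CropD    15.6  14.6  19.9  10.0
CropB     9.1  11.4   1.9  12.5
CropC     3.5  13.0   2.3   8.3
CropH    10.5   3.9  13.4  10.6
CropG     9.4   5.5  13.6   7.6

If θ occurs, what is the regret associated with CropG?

6.2

Best payoff under θ is 15.6.
Regret = 15.6 − 9.4 = 6.2.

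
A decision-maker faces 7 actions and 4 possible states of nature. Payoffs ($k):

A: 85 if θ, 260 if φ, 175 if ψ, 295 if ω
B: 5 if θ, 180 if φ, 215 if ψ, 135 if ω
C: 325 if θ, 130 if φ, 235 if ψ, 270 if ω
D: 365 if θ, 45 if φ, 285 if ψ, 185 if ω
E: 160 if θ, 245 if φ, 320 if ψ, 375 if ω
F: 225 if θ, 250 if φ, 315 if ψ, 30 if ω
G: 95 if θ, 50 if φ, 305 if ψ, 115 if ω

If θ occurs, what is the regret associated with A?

280

Best payoff under θ is 365.
Regret = 365 − 85 = 280.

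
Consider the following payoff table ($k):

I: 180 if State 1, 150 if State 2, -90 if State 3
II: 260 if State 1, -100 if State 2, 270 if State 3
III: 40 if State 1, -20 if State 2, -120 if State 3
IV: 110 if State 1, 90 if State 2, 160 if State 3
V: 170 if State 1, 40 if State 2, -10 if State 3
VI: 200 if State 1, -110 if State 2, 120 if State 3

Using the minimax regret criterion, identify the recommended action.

Column bests: State 1=260, State 2=150, State 3=270.
I regrets: 80, 0, 360 → max 360
II regrets: 0, 250, 0 → max 250
III regrets: 220, 170, 390 → max 390
IV regrets: 150, 60, 110 → max 150
V regrets: 90, 110, 280 → max 280
VI regrets: 60, 260, 150 → max 260
Smallest max regret = 150 → IV.

IV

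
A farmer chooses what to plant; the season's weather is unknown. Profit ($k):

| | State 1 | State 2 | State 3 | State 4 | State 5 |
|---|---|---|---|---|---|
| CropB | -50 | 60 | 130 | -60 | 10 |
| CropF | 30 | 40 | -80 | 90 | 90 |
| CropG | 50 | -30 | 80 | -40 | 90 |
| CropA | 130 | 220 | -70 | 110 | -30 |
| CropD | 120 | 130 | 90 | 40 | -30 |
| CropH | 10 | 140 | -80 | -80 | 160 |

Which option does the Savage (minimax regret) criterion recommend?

Column bests: State 1=130, State 2=220, State 3=130, State 4=110, State 5=160.
CropB regrets: 180, 160, 0, 170, 150 → max 180
CropF regrets: 100, 180, 210, 20, 70 → max 210
CropG regrets: 80, 250, 50, 150, 70 → max 250
CropA regrets: 0, 0, 200, 0, 190 → max 200
CropD regrets: 10, 90, 40, 70, 190 → max 190
CropH regrets: 120, 80, 210, 190, 0 → max 210
Smallest max regret = 180 → CropB.

CropB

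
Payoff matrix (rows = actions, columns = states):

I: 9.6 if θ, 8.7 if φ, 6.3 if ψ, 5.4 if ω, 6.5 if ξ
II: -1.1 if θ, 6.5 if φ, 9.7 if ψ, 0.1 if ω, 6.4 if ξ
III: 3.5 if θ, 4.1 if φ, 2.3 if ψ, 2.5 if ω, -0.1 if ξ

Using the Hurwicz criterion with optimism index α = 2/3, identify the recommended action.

I: 2/3·9.6 + 1/3·5.4 = 8.2
II: 2/3·9.7 + 1/3·(-1.1) = 6.1
III: 2/3·4.1 + 1/3·(-0.1) = 2.7
Highest Hurwicz score = 8.2 → I.

I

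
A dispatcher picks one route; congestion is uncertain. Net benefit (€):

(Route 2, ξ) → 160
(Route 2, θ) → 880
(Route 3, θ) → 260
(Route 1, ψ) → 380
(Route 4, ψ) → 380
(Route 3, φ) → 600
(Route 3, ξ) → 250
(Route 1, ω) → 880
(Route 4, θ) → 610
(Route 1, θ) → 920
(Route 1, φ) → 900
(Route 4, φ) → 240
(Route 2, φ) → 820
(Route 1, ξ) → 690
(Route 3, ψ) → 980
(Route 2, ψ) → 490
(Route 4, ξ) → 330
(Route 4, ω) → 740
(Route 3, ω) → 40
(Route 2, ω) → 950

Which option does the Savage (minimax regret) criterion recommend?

Column bests: θ=920, φ=900, ψ=980, ω=950, ξ=690.
Route 1 regrets: 0, 0, 600, 70, 0 → max 600
Route 2 regrets: 40, 80, 490, 0, 530 → max 530
Route 3 regrets: 660, 300, 0, 910, 440 → max 910
Route 4 regrets: 310, 660, 600, 210, 360 → max 660
Smallest max regret = 530 → Route 2.

Route 2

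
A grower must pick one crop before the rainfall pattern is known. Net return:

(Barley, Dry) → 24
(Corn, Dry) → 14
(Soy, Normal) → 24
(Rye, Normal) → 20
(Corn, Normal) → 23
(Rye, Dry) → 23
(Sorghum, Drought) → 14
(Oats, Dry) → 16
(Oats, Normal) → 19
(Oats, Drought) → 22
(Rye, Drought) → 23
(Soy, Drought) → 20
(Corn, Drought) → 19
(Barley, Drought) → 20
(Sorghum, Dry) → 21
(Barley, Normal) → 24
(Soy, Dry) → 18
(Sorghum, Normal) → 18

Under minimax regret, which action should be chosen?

Column bests: Drought=23, Dry=24, Normal=24.
Soy regrets: 3, 6, 0 → max 6
Barley regrets: 3, 0, 0 → max 3
Corn regrets: 4, 10, 1 → max 10
Oats regrets: 1, 8, 5 → max 8
Rye regrets: 0, 1, 4 → max 4
Sorghum regrets: 9, 3, 6 → max 9
Smallest max regret = 3 → Barley.

Barley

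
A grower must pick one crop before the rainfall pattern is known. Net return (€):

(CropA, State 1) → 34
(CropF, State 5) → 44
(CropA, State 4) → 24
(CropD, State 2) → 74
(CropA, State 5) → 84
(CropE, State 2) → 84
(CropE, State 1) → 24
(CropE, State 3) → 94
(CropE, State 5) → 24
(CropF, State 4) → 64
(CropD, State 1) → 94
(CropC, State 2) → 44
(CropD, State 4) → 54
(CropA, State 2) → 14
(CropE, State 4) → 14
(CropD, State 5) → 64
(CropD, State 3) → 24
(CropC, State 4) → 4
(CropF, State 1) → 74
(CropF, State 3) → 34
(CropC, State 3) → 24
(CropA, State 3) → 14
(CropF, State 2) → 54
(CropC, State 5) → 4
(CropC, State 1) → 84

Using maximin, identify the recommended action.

Row minima: CropF=34, CropE=14, CropD=24, CropA=14, CropC=4
Best worst-case = 34 → CropF.

CropF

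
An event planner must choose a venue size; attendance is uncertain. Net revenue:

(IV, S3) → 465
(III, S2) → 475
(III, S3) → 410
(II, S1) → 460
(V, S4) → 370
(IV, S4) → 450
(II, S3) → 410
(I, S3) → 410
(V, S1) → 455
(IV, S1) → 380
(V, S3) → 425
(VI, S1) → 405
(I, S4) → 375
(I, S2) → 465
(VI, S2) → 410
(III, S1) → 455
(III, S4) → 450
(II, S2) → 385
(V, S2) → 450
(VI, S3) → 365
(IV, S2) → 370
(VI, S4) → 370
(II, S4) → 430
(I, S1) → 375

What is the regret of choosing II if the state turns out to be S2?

Best payoff under S2 is 475.
Regret = 475 − 385 = 90.

90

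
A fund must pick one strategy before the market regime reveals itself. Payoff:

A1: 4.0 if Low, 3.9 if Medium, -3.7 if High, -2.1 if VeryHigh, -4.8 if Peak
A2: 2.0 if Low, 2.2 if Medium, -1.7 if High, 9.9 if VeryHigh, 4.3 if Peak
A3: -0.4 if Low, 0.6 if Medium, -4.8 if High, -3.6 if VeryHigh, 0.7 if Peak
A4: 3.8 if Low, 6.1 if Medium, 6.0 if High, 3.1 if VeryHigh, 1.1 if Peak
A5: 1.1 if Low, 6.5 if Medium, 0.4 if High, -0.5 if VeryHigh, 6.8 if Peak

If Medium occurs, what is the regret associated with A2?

4.3

Best payoff under Medium is 6.5.
Regret = 6.5 − 2.2 = 4.3.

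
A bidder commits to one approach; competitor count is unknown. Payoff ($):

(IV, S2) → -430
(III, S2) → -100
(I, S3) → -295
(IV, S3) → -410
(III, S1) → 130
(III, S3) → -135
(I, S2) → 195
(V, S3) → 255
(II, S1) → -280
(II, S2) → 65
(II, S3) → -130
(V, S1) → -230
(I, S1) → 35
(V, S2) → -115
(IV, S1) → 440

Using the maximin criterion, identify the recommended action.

III

Row minima: I=-295, II=-280, III=-135, IV=-430, V=-230
Best worst-case = -135 → III.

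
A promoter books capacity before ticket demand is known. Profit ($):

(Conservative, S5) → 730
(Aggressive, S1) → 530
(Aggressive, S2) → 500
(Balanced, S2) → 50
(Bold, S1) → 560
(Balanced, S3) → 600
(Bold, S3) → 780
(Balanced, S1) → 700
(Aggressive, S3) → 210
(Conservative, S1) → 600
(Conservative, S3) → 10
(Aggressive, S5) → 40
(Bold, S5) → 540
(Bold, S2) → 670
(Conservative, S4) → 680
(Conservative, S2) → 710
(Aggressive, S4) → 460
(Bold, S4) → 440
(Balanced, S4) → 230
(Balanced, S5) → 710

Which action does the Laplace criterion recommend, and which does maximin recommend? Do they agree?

Row averages: Conservative=546, Balanced=458, Aggressive=348, Bold=598
Highest average = 598 → Bold.
Row minima: Conservative=10, Balanced=50, Aggressive=40, Bold=440
Best worst-case = 440 → Bold.

laplace → Bold; maximin → Bold (agree)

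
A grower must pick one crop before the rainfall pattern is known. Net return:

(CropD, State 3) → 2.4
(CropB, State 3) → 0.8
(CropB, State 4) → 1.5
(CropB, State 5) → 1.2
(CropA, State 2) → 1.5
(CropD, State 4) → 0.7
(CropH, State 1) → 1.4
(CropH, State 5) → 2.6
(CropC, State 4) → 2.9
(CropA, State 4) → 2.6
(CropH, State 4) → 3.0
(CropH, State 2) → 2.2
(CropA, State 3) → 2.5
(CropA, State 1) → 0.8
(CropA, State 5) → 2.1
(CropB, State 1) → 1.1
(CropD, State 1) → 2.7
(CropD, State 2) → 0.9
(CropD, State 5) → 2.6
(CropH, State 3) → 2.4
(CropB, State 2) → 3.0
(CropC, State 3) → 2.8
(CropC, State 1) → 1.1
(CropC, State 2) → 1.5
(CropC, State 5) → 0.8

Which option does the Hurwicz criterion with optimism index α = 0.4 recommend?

CropA: 0.4·2.6 + 0.6·0.8 = 1.52
CropC: 0.4·2.9 + 0.6·0.8 = 1.64
CropD: 0.4·2.7 + 0.6·0.7 = 1.5
CropB: 0.4·3.0 + 0.6·0.8 = 1.68
CropH: 0.4·3.0 + 0.6·1.4 = 2.04
Highest Hurwicz score = 2.04 → CropH.

CropH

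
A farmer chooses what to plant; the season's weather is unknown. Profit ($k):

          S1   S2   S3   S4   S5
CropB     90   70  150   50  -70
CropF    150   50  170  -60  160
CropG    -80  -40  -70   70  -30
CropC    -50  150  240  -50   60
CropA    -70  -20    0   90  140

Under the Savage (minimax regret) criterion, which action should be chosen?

CropF

Column bests: S1=150, S2=150, S3=240, S4=90, S5=160.
CropB regrets: 60, 80, 90, 40, 230 → max 230
CropF regrets: 0, 100, 70, 150, 0 → max 150
CropG regrets: 230, 190, 310, 20, 190 → max 310
CropC regrets: 200, 0, 0, 140, 100 → max 200
CropA regrets: 220, 170, 240, 0, 20 → max 240
Smallest max regret = 150 → CropF.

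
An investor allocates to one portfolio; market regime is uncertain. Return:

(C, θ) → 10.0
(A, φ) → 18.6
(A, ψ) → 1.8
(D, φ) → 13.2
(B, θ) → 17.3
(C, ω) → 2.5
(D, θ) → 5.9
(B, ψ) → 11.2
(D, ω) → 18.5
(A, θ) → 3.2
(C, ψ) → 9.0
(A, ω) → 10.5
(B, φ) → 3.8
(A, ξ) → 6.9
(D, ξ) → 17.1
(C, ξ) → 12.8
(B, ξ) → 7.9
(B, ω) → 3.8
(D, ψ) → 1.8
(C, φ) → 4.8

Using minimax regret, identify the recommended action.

D

Column bests: θ=17.3, φ=18.6, ψ=11.2, ω=18.5, ξ=17.1.
A regrets: 14.1, 0.0, 9.4, 8.0, 10.2 → max 14.1
B regrets: 0.0, 14.8, 0.0, 14.7, 9.2 → max 14.8
C regrets: 7.3, 13.8, 2.2, 16.0, 4.3 → max 16.0
D regrets: 11.4, 5.4, 9.4, 0.0, 0.0 → max 11.4
Smallest max regret = 11.4 → D.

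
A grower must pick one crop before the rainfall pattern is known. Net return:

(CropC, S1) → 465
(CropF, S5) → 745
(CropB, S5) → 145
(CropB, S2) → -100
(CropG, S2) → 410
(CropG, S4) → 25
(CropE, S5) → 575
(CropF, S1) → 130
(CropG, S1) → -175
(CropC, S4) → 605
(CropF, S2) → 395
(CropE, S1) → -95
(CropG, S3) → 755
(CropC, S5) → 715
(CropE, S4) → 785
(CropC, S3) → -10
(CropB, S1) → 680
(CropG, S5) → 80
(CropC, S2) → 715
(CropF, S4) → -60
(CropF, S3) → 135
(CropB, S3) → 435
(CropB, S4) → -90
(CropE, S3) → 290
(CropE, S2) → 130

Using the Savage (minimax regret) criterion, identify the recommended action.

CropC

Column bests: S1=680, S2=715, S3=755, S4=785, S5=745.
CropE regrets: 775, 585, 465, 0, 170 → max 775
CropG regrets: 855, 305, 0, 760, 665 → max 855
CropB regrets: 0, 815, 320, 875, 600 → max 875
CropF regrets: 550, 320, 620, 845, 0 → max 845
CropC regrets: 215, 0, 765, 180, 30 → max 765
Smallest max regret = 765 → CropC.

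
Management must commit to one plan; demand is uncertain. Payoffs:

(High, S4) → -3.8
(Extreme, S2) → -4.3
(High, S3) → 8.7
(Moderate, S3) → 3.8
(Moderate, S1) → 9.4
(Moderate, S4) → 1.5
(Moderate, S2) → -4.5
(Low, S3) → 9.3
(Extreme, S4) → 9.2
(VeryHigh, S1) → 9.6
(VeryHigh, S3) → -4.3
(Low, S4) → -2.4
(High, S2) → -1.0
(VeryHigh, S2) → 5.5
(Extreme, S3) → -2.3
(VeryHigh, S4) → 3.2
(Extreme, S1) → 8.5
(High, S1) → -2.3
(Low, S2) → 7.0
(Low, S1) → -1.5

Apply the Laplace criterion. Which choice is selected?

VeryHigh

Row averages: Low=3.1, Moderate=2.55, High=0.4, VeryHigh=3.5, Extreme=2.775
Highest average = 3.5 → VeryHigh.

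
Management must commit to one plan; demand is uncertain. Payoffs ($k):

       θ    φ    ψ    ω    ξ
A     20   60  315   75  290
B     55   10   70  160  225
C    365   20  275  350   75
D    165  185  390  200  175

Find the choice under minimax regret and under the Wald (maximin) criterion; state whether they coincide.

Column bests: θ=365, φ=185, ψ=390, ω=350, ξ=290.
A regrets: 345, 125, 75, 275, 0 → max 345
B regrets: 310, 175, 320, 190, 65 → max 320
C regrets: 0, 165, 115, 0, 215 → max 215
D regrets: 200, 0, 0, 150, 115 → max 200
Smallest max regret = 200 → D.
Row minima: A=20, B=10, C=20, D=165
Best worst-case = 165 → D.

minimax regret → D; maximin → D (agree)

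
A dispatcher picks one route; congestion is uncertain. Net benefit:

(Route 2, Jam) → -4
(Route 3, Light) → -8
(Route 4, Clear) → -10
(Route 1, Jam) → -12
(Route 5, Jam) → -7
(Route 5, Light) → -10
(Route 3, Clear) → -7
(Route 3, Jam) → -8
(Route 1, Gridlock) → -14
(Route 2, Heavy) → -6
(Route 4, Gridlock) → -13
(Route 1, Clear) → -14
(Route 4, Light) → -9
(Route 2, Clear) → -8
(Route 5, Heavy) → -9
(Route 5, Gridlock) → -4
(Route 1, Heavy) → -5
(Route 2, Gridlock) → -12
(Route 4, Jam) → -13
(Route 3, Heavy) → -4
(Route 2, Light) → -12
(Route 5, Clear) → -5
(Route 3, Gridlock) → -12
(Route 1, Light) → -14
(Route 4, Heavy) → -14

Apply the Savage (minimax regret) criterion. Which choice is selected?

Column bests: Clear=-5, Light=-8, Heavy=-4, Jam=-4, Gridlock=-4.
Route 1 regrets: 9, 6, 1, 8, 10 → max 10
Route 2 regrets: 3, 4, 2, 0, 8 → max 8
Route 3 regrets: 2, 0, 0, 4, 8 → max 8
Route 4 regrets: 5, 1, 10, 9, 9 → max 10
Route 5 regrets: 0, 2, 5, 3, 0 → max 5
Smallest max regret = 5 → Route 5.

Route 5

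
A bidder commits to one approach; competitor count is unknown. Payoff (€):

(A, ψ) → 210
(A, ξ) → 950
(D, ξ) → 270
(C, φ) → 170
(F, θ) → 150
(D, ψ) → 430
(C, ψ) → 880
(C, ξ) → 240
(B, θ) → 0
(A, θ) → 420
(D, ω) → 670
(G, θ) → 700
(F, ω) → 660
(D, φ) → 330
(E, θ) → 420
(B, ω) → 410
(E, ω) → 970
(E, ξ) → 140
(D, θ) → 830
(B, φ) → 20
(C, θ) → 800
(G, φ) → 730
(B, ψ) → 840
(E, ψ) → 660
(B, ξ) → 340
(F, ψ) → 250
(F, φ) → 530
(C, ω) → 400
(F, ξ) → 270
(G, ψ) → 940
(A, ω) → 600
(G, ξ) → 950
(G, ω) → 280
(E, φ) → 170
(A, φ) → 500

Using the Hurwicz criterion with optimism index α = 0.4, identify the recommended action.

G

A: 0.4·950 + 0.6·210 = 506
B: 0.4·840 + 0.6·0 = 336
C: 0.4·880 + 0.6·170 = 454
D: 0.4·830 + 0.6·270 = 494
E: 0.4·970 + 0.6·140 = 472
F: 0.4·660 + 0.6·150 = 354
G: 0.4·950 + 0.6·280 = 548
Highest Hurwicz score = 548 → G.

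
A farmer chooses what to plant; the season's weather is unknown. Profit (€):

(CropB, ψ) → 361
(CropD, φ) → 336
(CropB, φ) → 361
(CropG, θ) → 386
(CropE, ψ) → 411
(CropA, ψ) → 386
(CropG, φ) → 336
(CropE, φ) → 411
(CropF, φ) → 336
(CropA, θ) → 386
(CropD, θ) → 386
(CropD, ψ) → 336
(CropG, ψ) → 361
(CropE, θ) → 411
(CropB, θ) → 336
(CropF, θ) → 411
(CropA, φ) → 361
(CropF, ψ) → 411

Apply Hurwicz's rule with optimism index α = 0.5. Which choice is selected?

CropE

CropB: 0.5·361 + 0.5·336 = 348.5
CropE: 0.5·411 + 0.5·411 = 411
CropD: 0.5·386 + 0.5·336 = 361
CropG: 0.5·386 + 0.5·336 = 361
CropF: 0.5·411 + 0.5·336 = 373.5
CropA: 0.5·386 + 0.5·361 = 373.5
Highest Hurwicz score = 411 → CropE.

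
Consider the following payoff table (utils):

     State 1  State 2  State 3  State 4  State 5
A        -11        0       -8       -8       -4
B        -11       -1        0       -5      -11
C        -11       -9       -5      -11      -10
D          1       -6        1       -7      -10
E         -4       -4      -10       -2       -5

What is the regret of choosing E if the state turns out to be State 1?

5

Best payoff under State 1 is 1.
Regret = 1 − (-4) = 5.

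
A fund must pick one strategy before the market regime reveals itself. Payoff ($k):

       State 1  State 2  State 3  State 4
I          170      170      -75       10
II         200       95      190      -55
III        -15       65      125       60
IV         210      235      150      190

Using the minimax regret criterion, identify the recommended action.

IV

Column bests: State 1=210, State 2=235, State 3=190, State 4=190.
I regrets: 40, 65, 265, 180 → max 265
II regrets: 10, 140, 0, 245 → max 245
III regrets: 225, 170, 65, 130 → max 225
IV regrets: 0, 0, 40, 0 → max 40
Smallest max regret = 40 → IV.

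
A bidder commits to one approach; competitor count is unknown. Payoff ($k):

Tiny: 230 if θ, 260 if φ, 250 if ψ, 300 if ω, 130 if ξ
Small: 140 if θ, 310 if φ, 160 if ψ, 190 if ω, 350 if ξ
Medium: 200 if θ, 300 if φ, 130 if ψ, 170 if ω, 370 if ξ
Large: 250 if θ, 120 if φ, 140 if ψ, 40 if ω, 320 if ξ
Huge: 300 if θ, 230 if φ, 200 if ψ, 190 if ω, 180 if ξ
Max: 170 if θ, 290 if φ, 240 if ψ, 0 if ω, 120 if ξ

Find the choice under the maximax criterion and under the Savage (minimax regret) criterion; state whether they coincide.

maximax → Medium; minimax regret → Medium (agree)

Row maxima: Tiny=300, Small=350, Medium=370, Large=320, Huge=300, Max=290
Best best-case = 370 → Medium.
Column bests: θ=300, φ=310, ψ=250, ω=300, ξ=370.
Tiny regrets: 70, 50, 0, 0, 240 → max 240
Small regrets: 160, 0, 90, 110, 20 → max 160
Medium regrets: 100, 10, 120, 130, 0 → max 130
Large regrets: 50, 190, 110, 260, 50 → max 260
Huge regrets: 0, 80, 50, 110, 190 → max 190
Max regrets: 130, 20, 10, 300, 250 → max 300
Smallest max regret = 130 → Medium.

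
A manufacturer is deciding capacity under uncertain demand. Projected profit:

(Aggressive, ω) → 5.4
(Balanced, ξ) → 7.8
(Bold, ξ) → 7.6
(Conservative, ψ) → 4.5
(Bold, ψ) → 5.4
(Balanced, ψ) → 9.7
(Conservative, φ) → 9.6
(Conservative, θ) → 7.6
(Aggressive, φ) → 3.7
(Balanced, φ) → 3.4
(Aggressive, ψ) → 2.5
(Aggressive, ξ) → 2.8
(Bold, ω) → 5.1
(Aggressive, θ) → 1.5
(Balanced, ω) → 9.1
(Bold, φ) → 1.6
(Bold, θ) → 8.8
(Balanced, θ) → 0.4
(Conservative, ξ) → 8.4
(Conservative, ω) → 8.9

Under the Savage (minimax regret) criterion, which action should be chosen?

Column bests: θ=8.8, φ=9.6, ψ=9.7, ω=9.1, ξ=8.4.
Conservative regrets: 1.2, 0.0, 5.2, 0.2, 0.0 → max 5.2
Balanced regrets: 8.4, 6.2, 0.0, 0.0, 0.6 → max 8.4
Aggressive regrets: 7.3, 5.9, 7.2, 3.7, 5.6 → max 7.3
Bold regrets: 0.0, 8.0, 4.3, 4.0, 0.8 → max 8.0
Smallest max regret = 5.2 → Conservative.

Conservative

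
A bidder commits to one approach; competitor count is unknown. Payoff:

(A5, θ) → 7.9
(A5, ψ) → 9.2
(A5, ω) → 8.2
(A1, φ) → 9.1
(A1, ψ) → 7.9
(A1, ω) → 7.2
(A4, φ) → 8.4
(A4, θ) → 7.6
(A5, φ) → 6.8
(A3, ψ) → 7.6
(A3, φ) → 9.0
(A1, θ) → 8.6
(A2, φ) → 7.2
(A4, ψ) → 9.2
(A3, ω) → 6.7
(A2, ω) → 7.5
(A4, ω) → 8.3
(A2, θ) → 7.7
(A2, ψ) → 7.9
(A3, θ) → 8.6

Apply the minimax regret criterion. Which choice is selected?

A4

Column bests: θ=8.6, φ=9.1, ψ=9.2, ω=8.3.
A1 regrets: 0.0, 0.0, 1.3, 1.1 → max 1.3
A2 regrets: 0.9, 1.9, 1.3, 0.8 → max 1.9
A3 regrets: 0.0, 0.1, 1.6, 1.6 → max 1.6
A4 regrets: 1.0, 0.7, 0.0, 0.0 → max 1.0
A5 regrets: 0.7, 2.3, 0.0, 0.1 → max 2.3
Smallest max regret = 1.0 → A4.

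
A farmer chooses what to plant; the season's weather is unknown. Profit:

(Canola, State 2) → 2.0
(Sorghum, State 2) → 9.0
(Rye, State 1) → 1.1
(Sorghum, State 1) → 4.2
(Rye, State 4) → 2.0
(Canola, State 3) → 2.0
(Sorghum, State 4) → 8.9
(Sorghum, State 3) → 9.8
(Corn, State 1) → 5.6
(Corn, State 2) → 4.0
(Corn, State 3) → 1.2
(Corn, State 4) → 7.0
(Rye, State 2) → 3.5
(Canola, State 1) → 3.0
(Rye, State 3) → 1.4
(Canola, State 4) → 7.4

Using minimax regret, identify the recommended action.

Sorghum

Column bests: State 1=5.6, State 2=9.0, State 3=9.8, State 4=8.9.
Canola regrets: 2.6, 7.0, 7.8, 1.5 → max 7.8
Corn regrets: 0.0, 5.0, 8.6, 1.9 → max 8.6
Rye regrets: 4.5, 5.5, 8.4, 6.9 → max 8.4
Sorghum regrets: 1.4, 0.0, 0.0, 0.0 → max 1.4
Smallest max regret = 1.4 → Sorghum.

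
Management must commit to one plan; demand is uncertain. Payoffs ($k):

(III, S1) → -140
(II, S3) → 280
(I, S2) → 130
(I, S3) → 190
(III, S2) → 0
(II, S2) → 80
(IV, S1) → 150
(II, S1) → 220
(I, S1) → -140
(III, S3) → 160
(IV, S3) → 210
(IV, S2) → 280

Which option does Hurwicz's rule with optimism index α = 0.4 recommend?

I: 0.4·190 + 0.6·(-140) = -8
II: 0.4·280 + 0.6·80 = 160
III: 0.4·160 + 0.6·(-140) = -20
IV: 0.4·280 + 0.6·150 = 202
Highest Hurwicz score = 202 → IV.

IV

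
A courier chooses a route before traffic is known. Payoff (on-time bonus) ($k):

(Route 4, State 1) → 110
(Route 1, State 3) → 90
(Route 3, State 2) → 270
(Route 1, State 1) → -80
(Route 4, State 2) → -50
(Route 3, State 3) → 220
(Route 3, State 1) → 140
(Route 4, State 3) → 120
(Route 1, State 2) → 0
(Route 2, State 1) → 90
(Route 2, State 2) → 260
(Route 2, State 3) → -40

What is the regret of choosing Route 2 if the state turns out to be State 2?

Best payoff under State 2 is 270.
Regret = 270 − 260 = 10.

10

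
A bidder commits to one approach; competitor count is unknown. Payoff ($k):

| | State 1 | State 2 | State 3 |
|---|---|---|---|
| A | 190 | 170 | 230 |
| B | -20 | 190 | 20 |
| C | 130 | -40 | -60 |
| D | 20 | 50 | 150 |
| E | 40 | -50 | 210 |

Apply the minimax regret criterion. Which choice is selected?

Column bests: State 1=190, State 2=190, State 3=230.
A regrets: 0, 20, 0 → max 20
B regrets: 210, 0, 210 → max 210
C regrets: 60, 230, 290 → max 290
D regrets: 170, 140, 80 → max 170
E regrets: 150, 240, 20 → max 240
Smallest max regret = 20 → A.

A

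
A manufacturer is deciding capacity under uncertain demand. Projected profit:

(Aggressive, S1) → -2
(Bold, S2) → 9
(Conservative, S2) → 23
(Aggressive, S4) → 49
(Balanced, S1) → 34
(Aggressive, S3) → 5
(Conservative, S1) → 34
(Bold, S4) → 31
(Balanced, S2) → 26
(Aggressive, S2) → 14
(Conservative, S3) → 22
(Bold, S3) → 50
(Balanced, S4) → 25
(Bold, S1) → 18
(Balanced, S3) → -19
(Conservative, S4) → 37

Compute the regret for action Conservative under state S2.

3

Best payoff under S2 is 26.
Regret = 26 − 23 = 3.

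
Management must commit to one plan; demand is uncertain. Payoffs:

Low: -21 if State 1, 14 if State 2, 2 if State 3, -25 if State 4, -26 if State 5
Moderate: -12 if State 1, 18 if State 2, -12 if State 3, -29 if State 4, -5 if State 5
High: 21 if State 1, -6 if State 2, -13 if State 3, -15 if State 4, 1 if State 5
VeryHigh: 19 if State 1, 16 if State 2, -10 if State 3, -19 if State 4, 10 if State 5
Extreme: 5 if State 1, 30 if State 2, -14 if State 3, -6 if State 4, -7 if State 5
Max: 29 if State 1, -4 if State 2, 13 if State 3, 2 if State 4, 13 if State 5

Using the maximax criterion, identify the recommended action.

Row maxima: Low=14, Moderate=18, High=21, VeryHigh=19, Extreme=30, Max=29
Best best-case = 30 → Extreme.

Extreme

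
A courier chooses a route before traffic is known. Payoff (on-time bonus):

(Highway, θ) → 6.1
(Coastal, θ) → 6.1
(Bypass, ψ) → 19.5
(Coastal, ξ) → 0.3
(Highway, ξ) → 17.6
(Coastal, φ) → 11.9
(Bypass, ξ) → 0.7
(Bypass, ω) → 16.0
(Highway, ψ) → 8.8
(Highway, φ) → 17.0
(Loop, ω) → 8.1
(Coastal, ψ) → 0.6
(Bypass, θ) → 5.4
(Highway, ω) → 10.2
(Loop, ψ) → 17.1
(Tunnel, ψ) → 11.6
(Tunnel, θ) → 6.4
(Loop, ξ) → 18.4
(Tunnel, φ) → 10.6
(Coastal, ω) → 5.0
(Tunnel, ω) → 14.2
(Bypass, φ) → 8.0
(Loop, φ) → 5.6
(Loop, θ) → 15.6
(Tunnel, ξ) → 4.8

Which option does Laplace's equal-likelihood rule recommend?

Row averages: Loop=12.96, Coastal=4.78, Bypass=9.92, Highway=11.94, Tunnel=9.52
Highest average = 12.96 → Loop.

Loop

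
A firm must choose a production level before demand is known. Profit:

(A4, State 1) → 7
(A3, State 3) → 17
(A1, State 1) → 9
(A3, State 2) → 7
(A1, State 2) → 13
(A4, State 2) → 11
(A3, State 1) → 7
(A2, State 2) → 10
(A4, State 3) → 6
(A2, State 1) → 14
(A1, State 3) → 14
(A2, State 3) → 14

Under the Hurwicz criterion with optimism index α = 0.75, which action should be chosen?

A3

A1: 0.75·14 + 0.25·9 = 12.75
A2: 0.75·14 + 0.25·10 = 13
A3: 0.75·17 + 0.25·7 = 14.5
A4: 0.75·11 + 0.25·6 = 9.75
Highest Hurwicz score = 14.5 → A3.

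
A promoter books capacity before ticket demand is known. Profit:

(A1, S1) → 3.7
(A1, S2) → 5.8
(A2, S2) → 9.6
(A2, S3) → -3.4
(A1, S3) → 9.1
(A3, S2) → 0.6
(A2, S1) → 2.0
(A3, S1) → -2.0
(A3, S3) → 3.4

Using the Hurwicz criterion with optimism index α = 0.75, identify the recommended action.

A1: 0.75·9.1 + 0.25·3.7 = 7.75
A2: 0.75·9.6 + 0.25·(-3.4) = 6.35
A3: 0.75·3.4 + 0.25·(-2.0) = 2.05
Highest Hurwicz score = 7.75 → A1.

A1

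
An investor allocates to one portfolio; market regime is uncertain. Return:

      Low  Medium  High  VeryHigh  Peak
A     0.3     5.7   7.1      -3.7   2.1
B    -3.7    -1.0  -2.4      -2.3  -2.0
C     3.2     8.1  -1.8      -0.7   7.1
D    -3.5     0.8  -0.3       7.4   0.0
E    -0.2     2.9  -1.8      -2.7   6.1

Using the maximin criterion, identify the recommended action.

Row minima: A=-3.7, B=-3.7, C=-1.8, D=-3.5, E=-2.7
Best worst-case = -1.8 → C.

C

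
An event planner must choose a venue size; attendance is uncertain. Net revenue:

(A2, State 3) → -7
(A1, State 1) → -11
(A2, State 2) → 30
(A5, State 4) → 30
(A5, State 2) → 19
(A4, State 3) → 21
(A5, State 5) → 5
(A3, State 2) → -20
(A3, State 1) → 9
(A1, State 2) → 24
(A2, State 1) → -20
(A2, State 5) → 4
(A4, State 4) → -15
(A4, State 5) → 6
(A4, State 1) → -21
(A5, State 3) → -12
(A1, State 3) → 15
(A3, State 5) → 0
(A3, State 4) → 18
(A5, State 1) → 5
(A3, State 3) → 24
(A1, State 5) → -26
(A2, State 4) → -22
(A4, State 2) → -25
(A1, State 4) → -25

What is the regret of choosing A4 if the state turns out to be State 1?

Best payoff under State 1 is 9.
Regret = 9 − (-21) = 30.

30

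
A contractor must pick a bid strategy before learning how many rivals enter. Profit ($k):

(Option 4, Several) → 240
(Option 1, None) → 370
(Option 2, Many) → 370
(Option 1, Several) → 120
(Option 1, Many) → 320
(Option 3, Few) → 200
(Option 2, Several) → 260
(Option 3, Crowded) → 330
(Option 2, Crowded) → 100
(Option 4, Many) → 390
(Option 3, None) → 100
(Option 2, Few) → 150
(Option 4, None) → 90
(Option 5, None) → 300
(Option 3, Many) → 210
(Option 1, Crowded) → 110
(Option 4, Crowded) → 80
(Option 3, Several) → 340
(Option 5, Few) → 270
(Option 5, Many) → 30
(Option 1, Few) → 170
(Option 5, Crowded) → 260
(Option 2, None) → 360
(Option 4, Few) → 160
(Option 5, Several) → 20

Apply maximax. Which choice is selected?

Option 4

Row maxima: Option 1=370, Option 2=370, Option 3=340, Option 4=390, Option 5=300
Best best-case = 390 → Option 4.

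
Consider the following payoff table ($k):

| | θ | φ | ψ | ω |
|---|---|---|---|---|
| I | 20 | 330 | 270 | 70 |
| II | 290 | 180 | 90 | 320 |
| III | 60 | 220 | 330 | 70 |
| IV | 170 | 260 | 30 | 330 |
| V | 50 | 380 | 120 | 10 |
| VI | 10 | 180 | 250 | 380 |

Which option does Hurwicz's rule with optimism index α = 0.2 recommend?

I: 0.2·330 + 0.8·20 = 82
II: 0.2·320 + 0.8·90 = 136
III: 0.2·330 + 0.8·60 = 114
IV: 0.2·330 + 0.8·30 = 90
V: 0.2·380 + 0.8·10 = 84
VI: 0.2·380 + 0.8·10 = 84
Highest Hurwicz score = 136 → II.

II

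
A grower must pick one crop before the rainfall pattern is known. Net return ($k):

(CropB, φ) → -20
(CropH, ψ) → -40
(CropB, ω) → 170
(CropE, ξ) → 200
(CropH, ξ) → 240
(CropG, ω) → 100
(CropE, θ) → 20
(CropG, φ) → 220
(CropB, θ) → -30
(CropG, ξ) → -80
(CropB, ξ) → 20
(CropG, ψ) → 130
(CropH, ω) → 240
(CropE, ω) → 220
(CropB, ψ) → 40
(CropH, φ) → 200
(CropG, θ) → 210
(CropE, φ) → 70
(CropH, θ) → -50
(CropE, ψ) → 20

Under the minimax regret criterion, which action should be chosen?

CropE

Column bests: θ=210, φ=220, ψ=130, ω=240, ξ=240.
CropB regrets: 240, 240, 90, 70, 220 → max 240
CropG regrets: 0, 0, 0, 140, 320 → max 320
CropE regrets: 190, 150, 110, 20, 40 → max 190
CropH regrets: 260, 20, 170, 0, 0 → max 260
Smallest max regret = 190 → CropE.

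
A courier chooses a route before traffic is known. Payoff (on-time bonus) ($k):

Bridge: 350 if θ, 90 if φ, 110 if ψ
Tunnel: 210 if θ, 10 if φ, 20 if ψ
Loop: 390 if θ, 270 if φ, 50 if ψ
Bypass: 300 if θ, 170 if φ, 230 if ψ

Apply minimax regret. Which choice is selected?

Bypass

Column bests: θ=390, φ=270, ψ=230.
Bridge regrets: 40, 180, 120 → max 180
Tunnel regrets: 180, 260, 210 → max 260
Loop regrets: 0, 0, 180 → max 180
Bypass regrets: 90, 100, 0 → max 100
Smallest max regret = 100 → Bypass.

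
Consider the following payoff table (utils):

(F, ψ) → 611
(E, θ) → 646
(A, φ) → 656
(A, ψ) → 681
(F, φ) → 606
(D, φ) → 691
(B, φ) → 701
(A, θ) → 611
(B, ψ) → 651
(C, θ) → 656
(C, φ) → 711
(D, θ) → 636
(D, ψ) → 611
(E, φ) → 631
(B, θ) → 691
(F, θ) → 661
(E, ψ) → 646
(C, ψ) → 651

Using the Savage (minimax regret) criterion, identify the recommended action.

Column bests: θ=691, φ=711, ψ=681.
A regrets: 80, 55, 0 → max 80
B regrets: 0, 10, 30 → max 30
C regrets: 35, 0, 30 → max 35
D regrets: 55, 20, 70 → max 70
E regrets: 45, 80, 35 → max 80
F regrets: 30, 105, 70 → max 105
Smallest max regret = 30 → B.

B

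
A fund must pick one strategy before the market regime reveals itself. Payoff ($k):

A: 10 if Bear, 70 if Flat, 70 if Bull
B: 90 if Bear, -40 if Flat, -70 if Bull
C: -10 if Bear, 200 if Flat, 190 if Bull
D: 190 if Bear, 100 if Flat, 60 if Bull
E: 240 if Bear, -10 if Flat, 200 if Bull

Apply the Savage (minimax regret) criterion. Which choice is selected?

Column bests: Bear=240, Flat=200, Bull=200.
A regrets: 230, 130, 130 → max 230
B regrets: 150, 240, 270 → max 270
C regrets: 250, 0, 10 → max 250
D regrets: 50, 100, 140 → max 140
E regrets: 0, 210, 0 → max 210
Smallest max regret = 140 → D.

D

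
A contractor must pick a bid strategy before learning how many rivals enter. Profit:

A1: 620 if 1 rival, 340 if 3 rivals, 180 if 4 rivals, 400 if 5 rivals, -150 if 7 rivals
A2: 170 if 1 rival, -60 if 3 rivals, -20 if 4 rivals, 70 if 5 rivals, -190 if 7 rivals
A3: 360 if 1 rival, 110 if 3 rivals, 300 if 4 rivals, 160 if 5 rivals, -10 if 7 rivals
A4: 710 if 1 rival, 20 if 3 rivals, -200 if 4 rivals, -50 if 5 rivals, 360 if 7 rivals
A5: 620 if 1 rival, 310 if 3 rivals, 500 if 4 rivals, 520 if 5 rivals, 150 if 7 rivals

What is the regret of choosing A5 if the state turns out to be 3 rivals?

Best payoff under 3 rivals is 340.
Regret = 340 − 310 = 30.

30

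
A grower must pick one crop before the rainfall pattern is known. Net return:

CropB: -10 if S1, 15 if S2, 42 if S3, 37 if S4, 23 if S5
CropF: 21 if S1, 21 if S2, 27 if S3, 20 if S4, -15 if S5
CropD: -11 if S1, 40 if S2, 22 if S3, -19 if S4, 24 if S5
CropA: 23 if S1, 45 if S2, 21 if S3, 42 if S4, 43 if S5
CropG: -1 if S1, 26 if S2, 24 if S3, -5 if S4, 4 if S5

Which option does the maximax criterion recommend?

CropA

Row maxima: CropB=42, CropF=27, CropD=40, CropA=45, CropG=26
Best best-case = 45 → CropA.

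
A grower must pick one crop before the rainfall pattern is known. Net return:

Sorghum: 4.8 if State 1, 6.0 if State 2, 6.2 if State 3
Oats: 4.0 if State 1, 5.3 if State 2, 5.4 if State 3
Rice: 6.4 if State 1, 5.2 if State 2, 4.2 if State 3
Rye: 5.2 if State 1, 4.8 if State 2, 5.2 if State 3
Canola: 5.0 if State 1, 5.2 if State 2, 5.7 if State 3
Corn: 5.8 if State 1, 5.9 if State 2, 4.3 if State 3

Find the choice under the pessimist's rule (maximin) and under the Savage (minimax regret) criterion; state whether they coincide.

maximin → Canola; minimax regret → Rye (disagree)

Row minima: Sorghum=4.8, Oats=4.0, Rice=4.2, Rye=4.8, Canola=5.0, Corn=4.3
Best worst-case = 5.0 → Canola.
Column bests: State 1=6.4, State 2=6.0, State 3=6.2.
Sorghum regrets: 1.6, 0.0, 0.0 → max 1.6
Oats regrets: 2.4, 0.7, 0.8 → max 2.4
Rice regrets: 0.0, 0.8, 2.0 → max 2.0
Rye regrets: 1.2, 1.2, 1.0 → max 1.2
Canola regrets: 1.4, 0.8, 0.5 → max 1.4
Corn regrets: 0.6, 0.1, 1.9 → max 1.9
Smallest max regret = 1.2 → Rye.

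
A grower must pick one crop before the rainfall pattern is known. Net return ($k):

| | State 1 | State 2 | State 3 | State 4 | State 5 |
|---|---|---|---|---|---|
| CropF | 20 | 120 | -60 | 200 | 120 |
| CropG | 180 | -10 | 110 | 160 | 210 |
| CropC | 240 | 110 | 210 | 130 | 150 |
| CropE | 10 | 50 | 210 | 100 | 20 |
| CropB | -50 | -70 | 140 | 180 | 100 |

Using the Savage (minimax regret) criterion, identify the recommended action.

Column bests: State 1=240, State 2=120, State 3=210, State 4=200, State 5=210.
CropF regrets: 220, 0, 270, 0, 90 → max 270
CropG regrets: 60, 130, 100, 40, 0 → max 130
CropC regrets: 0, 10, 0, 70, 60 → max 70
CropE regrets: 230, 70, 0, 100, 190 → max 230
CropB regrets: 290, 190, 70, 20, 110 → max 290
Smallest max regret = 70 → CropC.

CropC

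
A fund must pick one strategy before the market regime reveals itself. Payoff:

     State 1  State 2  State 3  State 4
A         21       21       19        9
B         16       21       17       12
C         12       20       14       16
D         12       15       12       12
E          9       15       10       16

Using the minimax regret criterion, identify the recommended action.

B

Column bests: State 1=21, State 2=21, State 3=19, State 4=16.
A regrets: 0, 0, 0, 7 → max 7
B regrets: 5, 0, 2, 4 → max 5
C regrets: 9, 1, 5, 0 → max 9
D regrets: 9, 6, 7, 4 → max 9
E regrets: 12, 6, 9, 0 → max 12
Smallest max regret = 5 → B.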